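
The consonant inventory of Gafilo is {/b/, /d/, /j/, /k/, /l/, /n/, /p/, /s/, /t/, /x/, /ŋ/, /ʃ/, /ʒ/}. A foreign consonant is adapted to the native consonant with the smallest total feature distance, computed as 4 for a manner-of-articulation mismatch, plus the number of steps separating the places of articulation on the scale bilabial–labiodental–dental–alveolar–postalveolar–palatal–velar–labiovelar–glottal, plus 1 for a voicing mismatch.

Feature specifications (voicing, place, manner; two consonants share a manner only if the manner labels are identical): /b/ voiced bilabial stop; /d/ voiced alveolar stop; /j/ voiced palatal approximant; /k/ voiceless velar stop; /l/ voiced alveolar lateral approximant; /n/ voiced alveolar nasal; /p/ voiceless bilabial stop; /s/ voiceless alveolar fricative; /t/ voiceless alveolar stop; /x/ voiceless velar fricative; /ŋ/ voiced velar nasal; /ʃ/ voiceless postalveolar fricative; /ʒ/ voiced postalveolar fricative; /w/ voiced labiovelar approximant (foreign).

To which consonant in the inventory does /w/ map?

j

/j/ is closest: same manner (approximant), place distance 2 (labiovelar→palatal), same voicing; total 2. Next closest is /ŋ/ at distance 5.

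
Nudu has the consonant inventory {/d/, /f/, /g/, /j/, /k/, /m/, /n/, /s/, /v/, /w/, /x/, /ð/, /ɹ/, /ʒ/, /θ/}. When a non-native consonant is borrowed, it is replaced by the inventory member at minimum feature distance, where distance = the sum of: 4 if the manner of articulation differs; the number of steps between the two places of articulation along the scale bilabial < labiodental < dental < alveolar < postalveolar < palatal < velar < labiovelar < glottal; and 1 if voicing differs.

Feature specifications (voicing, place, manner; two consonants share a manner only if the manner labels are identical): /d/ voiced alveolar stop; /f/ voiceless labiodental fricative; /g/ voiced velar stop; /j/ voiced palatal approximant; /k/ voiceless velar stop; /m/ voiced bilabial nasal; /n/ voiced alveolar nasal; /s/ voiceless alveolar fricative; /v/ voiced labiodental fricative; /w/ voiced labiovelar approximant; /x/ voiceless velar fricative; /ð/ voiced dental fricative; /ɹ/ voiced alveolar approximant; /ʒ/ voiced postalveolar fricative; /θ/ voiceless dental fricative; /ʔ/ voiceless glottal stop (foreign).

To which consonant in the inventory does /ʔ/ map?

/k/ is closest: same manner (stop), place distance 2 (glottal→velar), same voicing; total 2. Next closest is /g/ at distance 3.

k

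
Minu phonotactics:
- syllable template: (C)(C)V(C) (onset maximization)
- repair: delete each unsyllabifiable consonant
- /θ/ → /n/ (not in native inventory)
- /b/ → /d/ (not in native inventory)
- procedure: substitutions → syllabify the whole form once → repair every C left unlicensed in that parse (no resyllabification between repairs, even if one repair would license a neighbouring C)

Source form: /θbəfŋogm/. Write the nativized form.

Substitution: /θ/ → /n/, /b/ → /d/, giving /ndəfŋogm/.
The consonants /m/ cannot be parsed into a legal (C)(C)V(C) syllable (at most one coda consonant is licensed; onsets may contain at most 2 consonants).
Each unlicensed consonant is deleted: /m/.

ndəfŋog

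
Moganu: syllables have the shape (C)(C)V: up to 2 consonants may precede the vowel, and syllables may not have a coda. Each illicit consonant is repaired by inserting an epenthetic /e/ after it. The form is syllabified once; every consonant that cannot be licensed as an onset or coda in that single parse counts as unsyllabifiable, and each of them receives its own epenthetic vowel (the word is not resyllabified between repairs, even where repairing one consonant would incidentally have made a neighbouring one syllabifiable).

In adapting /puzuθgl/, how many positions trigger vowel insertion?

3

The unsyllabifiable consonants are /θ/, /g/, /l/; each receives one epenthetic vowel.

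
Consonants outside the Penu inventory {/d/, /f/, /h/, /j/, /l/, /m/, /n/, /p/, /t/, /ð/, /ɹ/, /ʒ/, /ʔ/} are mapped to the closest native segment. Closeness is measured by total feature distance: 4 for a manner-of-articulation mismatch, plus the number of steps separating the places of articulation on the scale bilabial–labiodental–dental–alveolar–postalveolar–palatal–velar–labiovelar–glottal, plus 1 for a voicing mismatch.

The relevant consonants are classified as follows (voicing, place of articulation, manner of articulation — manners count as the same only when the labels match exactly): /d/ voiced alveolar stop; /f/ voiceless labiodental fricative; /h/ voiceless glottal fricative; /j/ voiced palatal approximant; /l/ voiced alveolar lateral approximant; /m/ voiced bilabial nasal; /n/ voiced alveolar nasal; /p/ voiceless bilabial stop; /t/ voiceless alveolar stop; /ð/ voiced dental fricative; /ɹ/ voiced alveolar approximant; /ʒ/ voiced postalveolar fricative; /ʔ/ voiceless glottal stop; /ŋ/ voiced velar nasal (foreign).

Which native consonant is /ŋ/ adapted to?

/n/ is closest: same manner (nasal), place distance 3 (velar→alveolar), same voicing; total 3. Next closest is /j/ at distance 5.

n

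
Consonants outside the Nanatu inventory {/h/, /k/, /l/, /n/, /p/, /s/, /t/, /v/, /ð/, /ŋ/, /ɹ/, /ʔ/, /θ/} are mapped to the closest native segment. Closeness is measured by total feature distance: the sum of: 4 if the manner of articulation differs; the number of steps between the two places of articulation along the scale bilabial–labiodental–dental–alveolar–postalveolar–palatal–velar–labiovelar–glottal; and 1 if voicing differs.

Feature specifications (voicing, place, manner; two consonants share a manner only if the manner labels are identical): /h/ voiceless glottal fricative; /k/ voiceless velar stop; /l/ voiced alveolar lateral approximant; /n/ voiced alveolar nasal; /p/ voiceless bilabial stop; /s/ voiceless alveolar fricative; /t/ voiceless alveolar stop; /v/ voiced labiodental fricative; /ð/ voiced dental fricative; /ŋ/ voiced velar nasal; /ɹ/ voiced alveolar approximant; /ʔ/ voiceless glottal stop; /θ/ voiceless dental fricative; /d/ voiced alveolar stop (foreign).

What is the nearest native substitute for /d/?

t

/t/ is closest: same manner (stop), place distance 0 (alveolar→alveolar), voicing differs (+1); total 1. Next closest is /k/ at distance 4.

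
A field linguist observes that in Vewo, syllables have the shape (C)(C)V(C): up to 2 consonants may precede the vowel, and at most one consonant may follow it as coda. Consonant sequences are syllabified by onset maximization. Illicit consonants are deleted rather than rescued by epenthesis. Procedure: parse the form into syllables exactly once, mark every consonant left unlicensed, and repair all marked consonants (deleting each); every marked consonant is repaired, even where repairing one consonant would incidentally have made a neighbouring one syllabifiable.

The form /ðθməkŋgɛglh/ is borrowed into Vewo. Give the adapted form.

θməkŋgɛg

The consonants /ð/, /l/, /h/ cannot be parsed into a legal (C)(C)V(C) syllable (at most one coda consonant is licensed; onsets may contain at most 2 consonants).
Deletion applies to /ð/, /l/, /h/.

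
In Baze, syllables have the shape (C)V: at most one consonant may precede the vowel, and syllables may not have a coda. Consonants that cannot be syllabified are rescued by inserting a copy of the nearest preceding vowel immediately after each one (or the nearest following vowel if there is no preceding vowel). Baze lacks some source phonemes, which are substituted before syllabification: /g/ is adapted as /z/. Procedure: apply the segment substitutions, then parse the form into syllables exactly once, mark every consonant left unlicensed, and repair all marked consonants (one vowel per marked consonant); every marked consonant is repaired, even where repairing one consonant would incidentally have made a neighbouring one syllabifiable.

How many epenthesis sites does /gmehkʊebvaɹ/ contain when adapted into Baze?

After substitution the input is /zmehkʊebvaɹ/.
The unsyllabifiable consonants are /z/, /h/, /b/, /ɹ/; each receives one epenthetic vowel.

4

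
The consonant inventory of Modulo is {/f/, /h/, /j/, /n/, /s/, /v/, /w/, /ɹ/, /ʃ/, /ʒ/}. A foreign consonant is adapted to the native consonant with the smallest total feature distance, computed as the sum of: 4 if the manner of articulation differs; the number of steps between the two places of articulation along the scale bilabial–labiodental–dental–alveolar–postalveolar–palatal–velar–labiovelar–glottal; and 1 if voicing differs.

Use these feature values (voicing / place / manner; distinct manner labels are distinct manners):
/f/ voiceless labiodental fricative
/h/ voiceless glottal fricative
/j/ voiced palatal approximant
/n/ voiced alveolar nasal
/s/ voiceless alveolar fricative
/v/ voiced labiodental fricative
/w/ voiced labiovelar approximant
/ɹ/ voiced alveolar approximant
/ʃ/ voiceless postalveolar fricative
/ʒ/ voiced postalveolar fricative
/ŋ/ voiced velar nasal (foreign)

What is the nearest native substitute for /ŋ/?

n

/n/ is closest: same manner (nasal), place distance 3 (velar→alveolar), same voicing; total 3. Next closest is /j/ at distance 5.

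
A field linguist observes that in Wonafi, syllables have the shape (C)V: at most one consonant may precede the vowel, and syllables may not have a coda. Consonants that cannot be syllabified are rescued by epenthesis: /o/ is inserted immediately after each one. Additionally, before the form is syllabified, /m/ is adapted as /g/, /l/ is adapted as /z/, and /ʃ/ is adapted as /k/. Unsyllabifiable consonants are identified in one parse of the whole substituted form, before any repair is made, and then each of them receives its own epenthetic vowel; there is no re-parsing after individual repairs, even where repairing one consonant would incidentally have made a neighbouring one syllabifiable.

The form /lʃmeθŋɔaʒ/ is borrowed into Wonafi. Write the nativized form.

Substitution: /l/ → /z/, /ʃ/ → /k/, /m/ → /g/, giving /zkgeθŋɔaʒ/.
The consonants /z/, /k/, /θ/, /ʒ/ cannot be parsed into a legal (C)V syllable (no codas are permitted; onsets are limited to one consonant).
Inserting the epenthetic vowel yields /z/ → /zo/, /k/ → /ko/, /θ/ → /θo/, /ʒ/ → /ʒo/.

zokogeθoŋɔaʒo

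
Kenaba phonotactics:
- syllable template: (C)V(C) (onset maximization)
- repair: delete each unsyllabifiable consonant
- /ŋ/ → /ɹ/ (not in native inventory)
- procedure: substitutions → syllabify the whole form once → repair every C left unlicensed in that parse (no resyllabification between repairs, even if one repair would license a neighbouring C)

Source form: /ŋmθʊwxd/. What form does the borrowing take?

θʊw

Substitution: /ŋ/ → /ɹ/, giving /ɹmθʊwxd/.
Under (C)V(C), the unsyllabifiable consonants are /ɹ/, /m/, /x/, /d/ (at most one coda consonant is licensed; onsets are limited to one consonant).
Deleting the stranded consonants removes /ɹ/, /m/, /x/, /d/.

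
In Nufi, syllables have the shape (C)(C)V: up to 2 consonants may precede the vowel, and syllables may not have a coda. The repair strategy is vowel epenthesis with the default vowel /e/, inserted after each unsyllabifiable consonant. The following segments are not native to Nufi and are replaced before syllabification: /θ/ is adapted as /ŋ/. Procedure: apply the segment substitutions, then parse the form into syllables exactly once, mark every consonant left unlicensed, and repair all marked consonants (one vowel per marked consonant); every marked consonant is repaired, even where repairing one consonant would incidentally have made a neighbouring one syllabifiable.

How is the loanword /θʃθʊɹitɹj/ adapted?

Substitution: /θ/ → /ŋ/, giving /ŋʃŋʊɹitɹj/.
Syllabifying with onset maximization leaves /ŋ/, /t/, /ɹ/, /j/ stranded (no codas are permitted; onsets may contain at most 2 consonants).
Epenthesis after each stranded consonant: /ŋ/ → /ŋe/, /t/ → /te/, /ɹ/ → /ɹe/, /j/ → /je/.

ŋeʃŋʊɹiteɹeje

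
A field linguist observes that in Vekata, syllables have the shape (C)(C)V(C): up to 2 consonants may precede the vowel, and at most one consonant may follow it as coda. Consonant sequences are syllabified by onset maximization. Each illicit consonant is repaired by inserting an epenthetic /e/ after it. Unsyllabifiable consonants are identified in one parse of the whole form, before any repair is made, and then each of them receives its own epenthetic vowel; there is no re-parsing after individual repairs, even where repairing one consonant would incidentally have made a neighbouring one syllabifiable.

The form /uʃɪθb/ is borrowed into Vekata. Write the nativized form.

The consonants /b/ cannot be parsed into a legal (C)(C)V(C) syllable (at most one coda consonant is licensed; onsets may contain at most 2 consonants).
Each unlicensed consonant becomes the onset of a new syllable: /b/ → /be/.

uʃɪθbe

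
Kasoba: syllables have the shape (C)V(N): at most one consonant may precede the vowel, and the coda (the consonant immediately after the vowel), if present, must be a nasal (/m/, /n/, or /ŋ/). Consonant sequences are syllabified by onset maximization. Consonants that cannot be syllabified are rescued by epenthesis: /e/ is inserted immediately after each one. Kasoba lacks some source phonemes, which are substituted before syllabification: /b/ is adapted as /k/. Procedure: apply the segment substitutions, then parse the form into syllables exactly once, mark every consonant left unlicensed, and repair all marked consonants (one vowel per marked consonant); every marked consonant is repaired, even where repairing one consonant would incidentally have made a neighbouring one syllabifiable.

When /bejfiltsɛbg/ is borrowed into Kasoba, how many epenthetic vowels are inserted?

5

After substitution the input is /kejfiltsɛkg/.
The unsyllabifiable consonants are /j/, /l/, /t/, /k/, /g/; each receives one epenthetic vowel.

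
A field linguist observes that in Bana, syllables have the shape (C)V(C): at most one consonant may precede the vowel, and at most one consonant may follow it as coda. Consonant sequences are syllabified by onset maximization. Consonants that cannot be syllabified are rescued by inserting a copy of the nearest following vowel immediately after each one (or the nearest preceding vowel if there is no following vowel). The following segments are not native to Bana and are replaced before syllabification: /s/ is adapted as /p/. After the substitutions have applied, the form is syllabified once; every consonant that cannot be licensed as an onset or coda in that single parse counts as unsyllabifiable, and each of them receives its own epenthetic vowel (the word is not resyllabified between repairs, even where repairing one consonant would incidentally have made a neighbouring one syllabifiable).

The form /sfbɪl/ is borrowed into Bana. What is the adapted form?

pɪfɪbɪl

Substitution: /s/ → /p/, giving /pfbɪl/.
The consonants /p/, /f/ cannot be parsed into a legal (C)V(C) syllable (at most one coda consonant is licensed; onsets are limited to one consonant).
Epenthesis after each stranded consonant: /p/ → /pɪ/, /f/ → /fɪ/.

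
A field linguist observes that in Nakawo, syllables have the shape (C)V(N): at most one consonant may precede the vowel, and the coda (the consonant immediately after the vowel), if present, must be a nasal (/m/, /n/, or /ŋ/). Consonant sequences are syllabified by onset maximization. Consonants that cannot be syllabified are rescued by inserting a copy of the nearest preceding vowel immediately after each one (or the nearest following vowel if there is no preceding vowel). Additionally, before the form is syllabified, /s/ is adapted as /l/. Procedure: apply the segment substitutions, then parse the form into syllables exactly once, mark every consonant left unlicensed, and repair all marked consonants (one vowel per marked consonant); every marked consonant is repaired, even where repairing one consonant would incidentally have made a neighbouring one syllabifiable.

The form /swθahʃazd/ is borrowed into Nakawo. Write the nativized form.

Substitution: /s/ → /l/, giving /lwθahʃazd/.
The consonants /l/, /w/, /h/, /z/, /d/ cannot be parsed into a legal (C)V(N) syllable (only a nasal (/m/, /n/, or /ŋ/) is licensed in coda position; onsets are limited to one consonant).
Each unlicensed consonant becomes the onset of a new syllable: /l/ → /la/, /w/ → /wa/, /h/ → /ha/, /z/ → /za/, /d/ → /da/.

lawaθahaʃazada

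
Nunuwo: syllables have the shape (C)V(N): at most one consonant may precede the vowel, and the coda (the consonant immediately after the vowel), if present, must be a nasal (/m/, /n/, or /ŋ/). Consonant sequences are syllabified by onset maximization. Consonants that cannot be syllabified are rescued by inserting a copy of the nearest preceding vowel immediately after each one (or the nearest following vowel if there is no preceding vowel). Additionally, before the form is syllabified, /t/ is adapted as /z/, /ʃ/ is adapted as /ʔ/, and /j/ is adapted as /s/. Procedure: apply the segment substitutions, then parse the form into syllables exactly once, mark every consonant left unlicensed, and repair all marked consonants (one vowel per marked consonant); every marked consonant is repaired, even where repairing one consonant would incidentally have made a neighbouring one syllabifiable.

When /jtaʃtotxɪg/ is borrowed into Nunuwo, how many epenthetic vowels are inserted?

After substitution the input is /szaʔzozxɪg/.
The unsyllabifiable consonants are /s/, /ʔ/, /z/, /g/; each receives one epenthetic vowel.

4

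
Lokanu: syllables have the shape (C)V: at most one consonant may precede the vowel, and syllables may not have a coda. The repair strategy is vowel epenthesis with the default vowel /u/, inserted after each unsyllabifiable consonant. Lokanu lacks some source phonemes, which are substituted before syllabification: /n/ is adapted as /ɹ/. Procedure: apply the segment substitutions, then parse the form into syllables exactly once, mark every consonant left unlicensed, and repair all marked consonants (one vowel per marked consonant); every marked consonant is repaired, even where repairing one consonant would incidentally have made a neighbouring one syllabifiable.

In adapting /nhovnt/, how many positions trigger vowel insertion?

4

After substitution the input is /ɹhovɹt/.
The unsyllabifiable consonants are /ɹ/, /v/, /ɹ/, /t/; each receives one epenthetic vowel.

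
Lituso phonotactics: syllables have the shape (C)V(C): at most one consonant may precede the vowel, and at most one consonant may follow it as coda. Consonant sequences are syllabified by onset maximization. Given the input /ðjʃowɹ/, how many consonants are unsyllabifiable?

3

The consonants /ð/, /j/, /ɹ/ cannot be parsed into a legal (C)V(C) syllable (at most one coda consonant is licensed; onsets are limited to one consonant).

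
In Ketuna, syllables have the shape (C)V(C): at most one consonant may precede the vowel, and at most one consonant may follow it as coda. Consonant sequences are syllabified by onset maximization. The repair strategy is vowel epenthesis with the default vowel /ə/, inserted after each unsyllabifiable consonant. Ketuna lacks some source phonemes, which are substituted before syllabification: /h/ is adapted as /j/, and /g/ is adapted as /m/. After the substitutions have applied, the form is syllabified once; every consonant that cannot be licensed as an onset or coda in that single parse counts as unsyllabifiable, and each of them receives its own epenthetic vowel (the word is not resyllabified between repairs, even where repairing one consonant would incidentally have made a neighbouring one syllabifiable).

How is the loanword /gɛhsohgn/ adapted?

Substitution: /g/ → /m/, /h/ → /j/, giving /mɛjsojmn/.
Under (C)V(C), the unsyllabifiable consonants are /m/, /n/ (at most one coda consonant is licensed; onsets are limited to one consonant).
Each unlicensed consonant becomes the onset of a new syllable: /m/ → /mə/, /n/ → /nə/.

mɛjsojmənə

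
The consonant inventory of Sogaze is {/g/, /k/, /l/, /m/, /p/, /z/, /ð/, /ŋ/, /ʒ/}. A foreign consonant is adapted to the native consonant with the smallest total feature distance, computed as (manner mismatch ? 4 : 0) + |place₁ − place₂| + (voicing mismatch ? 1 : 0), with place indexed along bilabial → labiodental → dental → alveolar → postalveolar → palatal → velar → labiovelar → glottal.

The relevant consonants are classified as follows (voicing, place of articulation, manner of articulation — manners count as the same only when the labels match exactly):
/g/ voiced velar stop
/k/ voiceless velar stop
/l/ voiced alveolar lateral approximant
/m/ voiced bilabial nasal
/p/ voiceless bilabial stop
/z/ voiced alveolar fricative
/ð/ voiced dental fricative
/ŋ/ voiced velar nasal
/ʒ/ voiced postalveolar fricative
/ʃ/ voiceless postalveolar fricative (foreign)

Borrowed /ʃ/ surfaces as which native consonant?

/ʒ/ is closest: same manner (fricative), place distance 0 (postalveolar→postalveolar), voicing differs (+1); total 1. Next closest is /z/ at distance 2.

ʒ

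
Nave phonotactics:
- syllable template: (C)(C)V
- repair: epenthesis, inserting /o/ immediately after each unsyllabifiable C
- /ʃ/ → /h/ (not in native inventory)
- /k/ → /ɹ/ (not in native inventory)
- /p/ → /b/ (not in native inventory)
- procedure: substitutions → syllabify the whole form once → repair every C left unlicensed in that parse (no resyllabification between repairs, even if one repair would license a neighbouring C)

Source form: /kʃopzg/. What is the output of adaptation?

Substitution: /k/ → /ɹ/, /ʃ/ → /h/, /p/ → /b/, giving /ɹhobzg/.
Under (C)(C)V, the unsyllabifiable consonants are /b/, /z/, /g/ (no codas are permitted; onsets may contain at most 2 consonants).
Inserting the epenthetic vowel yields /b/ → /bo/, /z/ → /zo/, /g/ → /go/.

ɹhobozogo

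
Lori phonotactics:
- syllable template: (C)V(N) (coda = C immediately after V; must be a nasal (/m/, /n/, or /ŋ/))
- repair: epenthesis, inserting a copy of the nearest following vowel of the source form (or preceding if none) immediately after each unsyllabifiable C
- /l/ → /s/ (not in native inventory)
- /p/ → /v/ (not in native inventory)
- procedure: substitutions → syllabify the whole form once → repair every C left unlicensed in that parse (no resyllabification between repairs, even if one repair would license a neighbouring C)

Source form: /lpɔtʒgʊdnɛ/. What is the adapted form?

Substitution: /l/ → /s/, /p/ → /v/, giving /svɔtʒgʊdnɛ/.
The consonants /s/, /t/, /ʒ/, /d/ cannot be parsed into a legal (C)V(N) syllable (only a nasal (/m/, /n/, or /ŋ/) is licensed in coda position; onsets are limited to one consonant).
Inserting the epenthetic vowel yields /s/ → /sɔ/, /t/ → /tʊ/, /ʒ/ → /ʒʊ/, /d/ → /dɛ/.

sɔvɔtʊʒʊgʊdɛnɛ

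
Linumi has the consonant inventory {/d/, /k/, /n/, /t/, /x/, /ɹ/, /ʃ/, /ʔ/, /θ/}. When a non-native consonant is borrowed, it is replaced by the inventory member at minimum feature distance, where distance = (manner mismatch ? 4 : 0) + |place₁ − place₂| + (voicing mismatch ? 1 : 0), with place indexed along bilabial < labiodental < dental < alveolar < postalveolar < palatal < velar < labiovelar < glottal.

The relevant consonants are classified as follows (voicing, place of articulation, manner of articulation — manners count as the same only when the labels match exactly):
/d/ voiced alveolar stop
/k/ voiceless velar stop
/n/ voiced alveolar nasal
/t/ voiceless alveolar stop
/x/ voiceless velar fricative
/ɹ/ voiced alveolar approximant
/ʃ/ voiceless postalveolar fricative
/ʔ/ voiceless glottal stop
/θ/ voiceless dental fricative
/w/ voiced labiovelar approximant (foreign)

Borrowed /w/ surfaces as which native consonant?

/ɹ/ is closest: same manner (approximant), place distance 4 (labiovelar→alveolar), same voicing; total 4. Next closest is /k/ at distance 6.

ɹ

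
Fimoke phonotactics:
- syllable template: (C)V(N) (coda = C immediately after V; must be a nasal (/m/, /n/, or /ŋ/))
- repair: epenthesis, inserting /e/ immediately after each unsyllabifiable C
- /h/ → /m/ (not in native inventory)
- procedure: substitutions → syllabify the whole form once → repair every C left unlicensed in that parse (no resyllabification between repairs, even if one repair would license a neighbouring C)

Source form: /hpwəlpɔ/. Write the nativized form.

Substitution: /h/ → /m/, giving /mpwəlpɔ/.
Under (C)V(N), the unsyllabifiable consonants are /m/, /p/, /l/ (only a nasal (/m/, /n/, or /ŋ/) is licensed in coda position; onsets are limited to one consonant).
Each unlicensed consonant becomes the onset of a new syllable: /m/ → /me/, /p/ → /pe/, /l/ → /le/.

mepewəlepɔ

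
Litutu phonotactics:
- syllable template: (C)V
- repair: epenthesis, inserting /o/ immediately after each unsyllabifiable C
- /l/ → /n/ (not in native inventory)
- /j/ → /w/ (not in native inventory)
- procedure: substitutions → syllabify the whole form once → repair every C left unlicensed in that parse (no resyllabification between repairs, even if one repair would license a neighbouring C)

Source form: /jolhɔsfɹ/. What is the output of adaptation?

wonohɔsofoɹo

Substitution: /j/ → /w/, /l/ → /n/, giving /wonhɔsfɹ/.
Syllabifying with onset maximization leaves /n/, /s/, /f/, /ɹ/ stranded (no codas are permitted; onsets are limited to one consonant).
Inserting the epenthetic vowel yields /n/ → /no/, /s/ → /so/, /f/ → /fo/, /ɹ/ → /ɹo/.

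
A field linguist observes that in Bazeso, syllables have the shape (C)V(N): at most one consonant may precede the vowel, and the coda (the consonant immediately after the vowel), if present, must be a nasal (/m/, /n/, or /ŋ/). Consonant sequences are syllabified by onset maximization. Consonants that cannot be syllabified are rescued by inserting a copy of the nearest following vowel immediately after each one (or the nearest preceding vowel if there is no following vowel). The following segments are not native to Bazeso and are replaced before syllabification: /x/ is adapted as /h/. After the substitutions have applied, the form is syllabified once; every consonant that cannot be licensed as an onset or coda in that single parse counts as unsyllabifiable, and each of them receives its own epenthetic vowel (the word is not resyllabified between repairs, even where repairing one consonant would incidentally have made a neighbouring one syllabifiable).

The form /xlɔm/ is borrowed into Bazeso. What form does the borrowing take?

Substitution: /x/ → /h/, giving /hlɔm/.
Syllabifying with onset maximization leaves /h/ stranded (only a nasal (/m/, /n/, or /ŋ/) is licensed in coda position; onsets are limited to one consonant).
Inserting the epenthetic vowel yields /h/ → /hɔ/.

hɔlɔm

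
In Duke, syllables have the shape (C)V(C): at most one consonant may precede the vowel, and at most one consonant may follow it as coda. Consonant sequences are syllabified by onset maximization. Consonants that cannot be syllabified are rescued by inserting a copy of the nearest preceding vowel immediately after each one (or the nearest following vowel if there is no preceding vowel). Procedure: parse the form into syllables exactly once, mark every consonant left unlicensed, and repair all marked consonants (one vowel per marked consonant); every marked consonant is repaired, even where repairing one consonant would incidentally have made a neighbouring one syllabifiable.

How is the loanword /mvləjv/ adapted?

məvələjvə

Under (C)V(C), the unsyllabifiable consonants are /m/, /v/, /v/ (at most one coda consonant is licensed; onsets are limited to one consonant).
Each unlicensed consonant becomes the onset of a new syllable: /m/ → /mə/, /v/ → /və/, /v/ → /və/.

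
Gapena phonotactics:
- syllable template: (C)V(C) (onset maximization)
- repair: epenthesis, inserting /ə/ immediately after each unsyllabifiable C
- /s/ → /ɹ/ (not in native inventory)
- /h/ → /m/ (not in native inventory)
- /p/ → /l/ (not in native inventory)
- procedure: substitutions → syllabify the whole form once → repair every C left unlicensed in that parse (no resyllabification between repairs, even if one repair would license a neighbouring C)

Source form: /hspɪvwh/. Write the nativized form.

məɹəlɪvwəmə

Substitution: /h/ → /m/, /s/ → /ɹ/, /p/ → /l/, giving /mɹlɪvwm/.
Syllabifying with onset maximization leaves /m/, /ɹ/, /w/, /m/ stranded (at most one coda consonant is licensed; onsets are limited to one consonant).
Epenthesis after each stranded consonant: /m/ → /mə/, /ɹ/ → /ɹə/, /w/ → /wə/, /m/ → /mə/.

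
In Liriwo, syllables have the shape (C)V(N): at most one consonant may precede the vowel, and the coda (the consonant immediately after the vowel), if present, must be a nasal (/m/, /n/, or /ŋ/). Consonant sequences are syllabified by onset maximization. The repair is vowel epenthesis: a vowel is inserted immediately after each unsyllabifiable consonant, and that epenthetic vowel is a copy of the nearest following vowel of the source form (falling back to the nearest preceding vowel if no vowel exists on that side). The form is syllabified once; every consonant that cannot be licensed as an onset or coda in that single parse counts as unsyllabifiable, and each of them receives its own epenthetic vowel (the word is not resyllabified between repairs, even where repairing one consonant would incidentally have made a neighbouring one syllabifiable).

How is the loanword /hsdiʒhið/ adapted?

hisidiʒihiði

Syllabifying with onset maximization leaves /h/, /s/, /ʒ/, /ð/ stranded (only a nasal (/m/, /n/, or /ŋ/) is licensed in coda position; onsets are limited to one consonant).
Inserting the epenthetic vowel yields /h/ → /hi/, /s/ → /si/, /ʒ/ → /ʒi/, /ð/ → /ði/.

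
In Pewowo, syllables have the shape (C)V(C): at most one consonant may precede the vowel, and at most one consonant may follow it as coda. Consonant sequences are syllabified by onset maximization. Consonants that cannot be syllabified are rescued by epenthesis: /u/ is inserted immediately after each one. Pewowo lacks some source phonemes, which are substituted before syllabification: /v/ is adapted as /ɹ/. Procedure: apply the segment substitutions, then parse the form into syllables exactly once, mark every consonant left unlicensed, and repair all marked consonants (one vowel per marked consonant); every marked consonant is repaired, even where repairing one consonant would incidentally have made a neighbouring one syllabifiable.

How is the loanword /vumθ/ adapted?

Substitution: /v/ → /ɹ/, giving /ɹumθ/.
The consonants /θ/ cannot be parsed into a legal (C)V(C) syllable (at most one coda consonant is licensed; onsets are limited to one consonant).
Epenthesis after each stranded consonant: /θ/ → /θu/.

ɹumθu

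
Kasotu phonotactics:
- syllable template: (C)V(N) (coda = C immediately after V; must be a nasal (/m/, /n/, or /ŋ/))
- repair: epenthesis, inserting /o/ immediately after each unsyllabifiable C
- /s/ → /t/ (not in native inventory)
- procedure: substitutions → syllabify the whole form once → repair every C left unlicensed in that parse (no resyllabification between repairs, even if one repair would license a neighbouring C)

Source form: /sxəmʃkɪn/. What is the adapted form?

Substitution: /s/ → /t/, giving /txəmʃkɪn/.
The consonants /t/, /ʃ/ cannot be parsed into a legal (C)V(N) syllable (only a nasal (/m/, /n/, or /ŋ/) is licensed in coda position; onsets are limited to one consonant).
Inserting the epenthetic vowel yields /t/ → /to/, /ʃ/ → /ʃo/.

toxəmʃokɪn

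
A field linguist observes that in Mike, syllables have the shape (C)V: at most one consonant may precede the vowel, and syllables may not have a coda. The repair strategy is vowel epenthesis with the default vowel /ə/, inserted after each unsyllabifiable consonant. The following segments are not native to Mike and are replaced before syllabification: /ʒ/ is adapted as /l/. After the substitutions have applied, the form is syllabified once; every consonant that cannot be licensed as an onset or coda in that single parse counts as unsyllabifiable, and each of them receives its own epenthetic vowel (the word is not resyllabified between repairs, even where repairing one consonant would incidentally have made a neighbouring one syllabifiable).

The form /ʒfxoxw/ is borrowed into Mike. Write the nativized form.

ləfəxoxəwə

Substitution: /ʒ/ → /l/, giving /lfxoxw/.
The consonants /l/, /f/, /x/, /w/ cannot be parsed into a legal (C)V syllable (no codas are permitted; onsets are limited to one consonant).
Inserting the epenthetic vowel yields /l/ → /lə/, /f/ → /fə/, /x/ → /xə/, /w/ → /wə/.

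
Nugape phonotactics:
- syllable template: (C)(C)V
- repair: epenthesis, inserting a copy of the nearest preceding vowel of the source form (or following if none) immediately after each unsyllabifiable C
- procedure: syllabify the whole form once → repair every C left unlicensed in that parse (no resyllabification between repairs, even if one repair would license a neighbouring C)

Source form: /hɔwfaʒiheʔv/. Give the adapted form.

Syllabifying with onset maximization leaves /ʔ/, /v/ stranded (no codas are permitted; onsets may contain at most 2 consonants).
Inserting the epenthetic vowel yields /ʔ/ → /ʔe/, /v/ → /ve/.

hɔwfaʒiheʔeve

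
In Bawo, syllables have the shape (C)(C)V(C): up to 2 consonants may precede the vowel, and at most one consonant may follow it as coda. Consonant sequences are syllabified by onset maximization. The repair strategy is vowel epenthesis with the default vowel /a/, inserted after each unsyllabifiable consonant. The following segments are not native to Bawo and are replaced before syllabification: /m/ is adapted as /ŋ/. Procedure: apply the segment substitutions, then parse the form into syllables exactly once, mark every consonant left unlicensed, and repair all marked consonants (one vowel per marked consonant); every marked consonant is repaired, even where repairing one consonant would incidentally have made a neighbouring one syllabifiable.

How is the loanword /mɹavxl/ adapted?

Substitution: /m/ → /ŋ/, giving /ŋɹavxl/.
Under (C)(C)V(C), the unsyllabifiable consonants are /x/, /l/ (at most one coda consonant is licensed; onsets may contain at most 2 consonants).
Each unlicensed consonant becomes the onset of a new syllable: /x/ → /xa/, /l/ → /la/.

ŋɹavxala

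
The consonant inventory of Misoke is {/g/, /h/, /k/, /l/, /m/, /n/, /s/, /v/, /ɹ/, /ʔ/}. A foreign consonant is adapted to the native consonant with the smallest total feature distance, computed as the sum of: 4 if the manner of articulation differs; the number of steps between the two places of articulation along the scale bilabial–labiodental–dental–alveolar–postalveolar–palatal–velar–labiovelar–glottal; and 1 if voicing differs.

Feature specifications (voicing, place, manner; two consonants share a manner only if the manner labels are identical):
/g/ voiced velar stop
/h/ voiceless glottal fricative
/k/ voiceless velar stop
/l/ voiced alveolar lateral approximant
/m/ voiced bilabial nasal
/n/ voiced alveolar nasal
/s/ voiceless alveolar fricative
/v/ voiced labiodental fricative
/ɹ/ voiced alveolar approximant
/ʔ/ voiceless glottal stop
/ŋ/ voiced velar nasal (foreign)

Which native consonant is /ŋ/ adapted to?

n

/n/ is closest: same manner (nasal), place distance 3 (velar→alveolar), same voicing; total 3. Next closest is /g/ at distance 4.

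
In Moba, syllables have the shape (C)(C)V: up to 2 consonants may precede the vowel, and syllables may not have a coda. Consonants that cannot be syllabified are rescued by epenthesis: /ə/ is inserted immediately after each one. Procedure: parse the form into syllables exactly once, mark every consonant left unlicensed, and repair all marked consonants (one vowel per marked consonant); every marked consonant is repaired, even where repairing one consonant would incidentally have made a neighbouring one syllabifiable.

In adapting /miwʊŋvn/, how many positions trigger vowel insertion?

The unsyllabifiable consonants are /ŋ/, /v/, /n/; each receives one epenthetic vowel.

3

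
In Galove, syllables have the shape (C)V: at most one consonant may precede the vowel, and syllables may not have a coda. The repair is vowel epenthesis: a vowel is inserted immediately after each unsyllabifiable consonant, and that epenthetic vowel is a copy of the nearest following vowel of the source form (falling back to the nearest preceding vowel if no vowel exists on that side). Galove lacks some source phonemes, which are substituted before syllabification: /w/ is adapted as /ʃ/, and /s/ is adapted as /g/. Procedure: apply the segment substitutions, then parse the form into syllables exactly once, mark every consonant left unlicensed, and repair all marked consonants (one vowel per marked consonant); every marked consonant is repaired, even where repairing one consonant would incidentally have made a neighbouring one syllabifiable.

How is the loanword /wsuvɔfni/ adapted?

ʃuguvɔfini

Substitution: /w/ → /ʃ/, /s/ → /g/, giving /ʃguvɔfni/.
The consonants /ʃ/, /f/ cannot be parsed into a legal (C)V syllable (no codas are permitted; onsets are limited to one consonant).
Each unlicensed consonant becomes the onset of a new syllable: /ʃ/ → /ʃu/, /f/ → /fi/.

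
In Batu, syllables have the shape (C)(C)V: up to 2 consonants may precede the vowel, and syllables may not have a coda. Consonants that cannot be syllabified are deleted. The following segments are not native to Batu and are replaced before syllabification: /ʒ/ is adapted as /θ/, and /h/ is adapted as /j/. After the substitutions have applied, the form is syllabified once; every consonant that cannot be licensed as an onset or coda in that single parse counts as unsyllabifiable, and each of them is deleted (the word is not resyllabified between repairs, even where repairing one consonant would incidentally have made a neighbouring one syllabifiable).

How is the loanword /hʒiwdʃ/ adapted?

jθi

Substitution: /h/ → /j/, /ʒ/ → /θ/, giving /jθiwdʃ/.
The consonants /w/, /d/, /ʃ/ cannot be parsed into a legal (C)(C)V syllable (no codas are permitted; onsets may contain at most 2 consonants).
Deletion applies to /w/, /d/, /ʃ/.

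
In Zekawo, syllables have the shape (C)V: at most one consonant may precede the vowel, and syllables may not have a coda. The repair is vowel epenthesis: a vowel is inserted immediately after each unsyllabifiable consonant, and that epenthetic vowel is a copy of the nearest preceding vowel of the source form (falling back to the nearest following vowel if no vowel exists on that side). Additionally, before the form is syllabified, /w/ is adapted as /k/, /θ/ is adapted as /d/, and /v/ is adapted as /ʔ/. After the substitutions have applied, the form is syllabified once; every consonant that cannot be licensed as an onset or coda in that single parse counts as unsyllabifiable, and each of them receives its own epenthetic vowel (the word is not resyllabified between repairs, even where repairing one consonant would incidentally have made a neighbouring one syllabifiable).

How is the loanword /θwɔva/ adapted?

dɔkɔʔa

Substitution: /θ/ → /d/, /w/ → /k/, /v/ → /ʔ/, giving /dkɔʔa/.
The consonants /d/ cannot be parsed into a legal (C)V syllable (no codas are permitted; onsets are limited to one consonant).
Inserting the epenthetic vowel yields /d/ → /dɔ/.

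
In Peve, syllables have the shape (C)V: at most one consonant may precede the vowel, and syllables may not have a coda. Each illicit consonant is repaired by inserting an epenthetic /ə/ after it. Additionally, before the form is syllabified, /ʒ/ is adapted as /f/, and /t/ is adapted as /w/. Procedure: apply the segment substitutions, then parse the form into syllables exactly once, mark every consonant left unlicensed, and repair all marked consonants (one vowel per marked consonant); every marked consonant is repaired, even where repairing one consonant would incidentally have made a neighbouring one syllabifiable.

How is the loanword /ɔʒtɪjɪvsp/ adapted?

ɔfəwɪjɪvəsəpə

Substitution: /ʒ/ → /f/, /t/ → /w/, giving /ɔfwɪjɪvsp/.
Syllabifying with onset maximization leaves /f/, /v/, /s/, /p/ stranded (no codas are permitted; onsets are limited to one consonant).
Inserting the epenthetic vowel yields /f/ → /fə/, /v/ → /və/, /s/ → /sə/, /p/ → /pə/.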